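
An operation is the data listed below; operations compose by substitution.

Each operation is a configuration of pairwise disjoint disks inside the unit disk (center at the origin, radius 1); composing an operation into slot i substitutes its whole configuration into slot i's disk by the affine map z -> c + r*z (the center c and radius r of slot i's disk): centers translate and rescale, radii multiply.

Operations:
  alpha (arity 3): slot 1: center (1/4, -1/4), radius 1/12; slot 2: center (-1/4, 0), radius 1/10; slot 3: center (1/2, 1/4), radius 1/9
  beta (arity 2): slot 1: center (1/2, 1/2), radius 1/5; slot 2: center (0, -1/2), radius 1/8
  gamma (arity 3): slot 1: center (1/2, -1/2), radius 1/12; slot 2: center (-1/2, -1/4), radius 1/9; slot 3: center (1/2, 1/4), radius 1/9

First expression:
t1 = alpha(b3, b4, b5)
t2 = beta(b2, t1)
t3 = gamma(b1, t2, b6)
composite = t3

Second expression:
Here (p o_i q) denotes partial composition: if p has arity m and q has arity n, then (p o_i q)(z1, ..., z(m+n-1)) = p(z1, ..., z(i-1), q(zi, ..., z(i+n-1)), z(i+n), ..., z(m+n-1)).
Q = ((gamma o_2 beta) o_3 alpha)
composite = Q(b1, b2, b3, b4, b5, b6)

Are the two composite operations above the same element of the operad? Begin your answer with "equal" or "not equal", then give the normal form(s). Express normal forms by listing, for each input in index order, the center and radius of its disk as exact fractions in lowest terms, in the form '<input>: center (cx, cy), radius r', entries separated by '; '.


equal; the common form is b1: center (1/2, -1/2), radius 1/12; b2: center (-4/9, -7/36), radius 1/45; b3: center (-143/288, -89/288), radius 1/864; b4: center (-145/288, -11/36), radius 1/720; b5: center (-71/144, -29/96), radius 1/648; b6: center (1/2, 1/4), radius 1/9


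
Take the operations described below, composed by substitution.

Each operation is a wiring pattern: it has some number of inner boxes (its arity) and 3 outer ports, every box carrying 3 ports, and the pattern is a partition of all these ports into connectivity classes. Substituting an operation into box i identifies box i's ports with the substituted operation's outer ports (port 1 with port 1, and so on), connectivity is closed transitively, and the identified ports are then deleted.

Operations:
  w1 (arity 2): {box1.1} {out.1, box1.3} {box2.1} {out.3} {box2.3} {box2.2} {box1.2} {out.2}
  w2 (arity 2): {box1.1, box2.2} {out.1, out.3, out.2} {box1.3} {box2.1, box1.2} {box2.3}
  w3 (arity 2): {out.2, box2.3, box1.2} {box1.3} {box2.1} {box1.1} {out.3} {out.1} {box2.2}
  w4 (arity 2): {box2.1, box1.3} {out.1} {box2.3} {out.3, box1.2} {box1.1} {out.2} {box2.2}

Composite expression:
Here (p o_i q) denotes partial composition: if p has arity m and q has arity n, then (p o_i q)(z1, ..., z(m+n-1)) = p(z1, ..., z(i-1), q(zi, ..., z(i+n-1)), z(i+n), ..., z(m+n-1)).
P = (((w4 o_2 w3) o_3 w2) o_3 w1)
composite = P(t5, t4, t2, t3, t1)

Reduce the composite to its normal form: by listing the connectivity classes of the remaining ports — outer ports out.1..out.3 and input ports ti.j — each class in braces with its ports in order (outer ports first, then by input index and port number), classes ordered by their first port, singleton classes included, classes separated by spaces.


{out.1} {out.2} {out.3, t5.2} {t1.1} {t1.2, t2.3} {t1.3} {t2.1} {t2.2} {t3.1} {t3.2} {t3.3} {t4.1} {t4.2} {t4.3} {t5.1} {t5.3}

Substituting into w4 glues patterns; closure does the rest.
w1 over (t2, t3) gives {out.1, t2.3} {out.2} {out.3} {t2.1} {t2.2} {t3.1} {t3.2} {t3.3}, out.j being that stage's outer ports
w2 over (t2, t3, t1) gives {out.1, out.2, out.3} {t1.1} {t1.2, t2.3} {t1.3} {t2.1} {t2.2} {t3.1} {t3.2} {t3.3}, out.j being that stage's outer ports
w3 over (t4, t2, t3, t1) gives {out.1} {out.2, t4.2} {out.3} {t1.1} {t1.2, t2.3} {t1.3} {t2.1} {t2.2} {t3.1} {t3.2} {t3.3} {t4.1} {t4.3}, out.j being that stage's outer ports
w4 over (t5, t4, t2, t3, t1) gives {out.1} {out.2} {out.3, t5.2} {t1.1} {t1.2, t2.3} {t1.3} {t2.1} {t2.2} {t3.1} {t3.2} {t3.3} {t4.1} {t4.2} {t4.3} {t5.1} {t5.3}, out.j being that stage's outer ports


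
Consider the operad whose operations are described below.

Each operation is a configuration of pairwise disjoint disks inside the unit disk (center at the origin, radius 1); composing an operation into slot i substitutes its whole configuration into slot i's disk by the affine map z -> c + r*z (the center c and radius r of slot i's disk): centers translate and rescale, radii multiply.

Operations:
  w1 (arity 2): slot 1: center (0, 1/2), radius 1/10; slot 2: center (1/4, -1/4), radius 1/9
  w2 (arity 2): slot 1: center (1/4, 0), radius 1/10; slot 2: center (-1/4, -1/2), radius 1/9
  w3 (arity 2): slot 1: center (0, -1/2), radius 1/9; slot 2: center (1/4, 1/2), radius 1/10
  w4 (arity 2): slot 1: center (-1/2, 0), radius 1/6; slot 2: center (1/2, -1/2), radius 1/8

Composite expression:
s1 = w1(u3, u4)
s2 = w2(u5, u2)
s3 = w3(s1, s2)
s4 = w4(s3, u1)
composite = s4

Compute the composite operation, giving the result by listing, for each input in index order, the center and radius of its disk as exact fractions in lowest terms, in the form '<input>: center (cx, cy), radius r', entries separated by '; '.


u1: center (1/2, -1/2), radius 1/8; u2: center (-37/80, 3/40), radius 1/540; u3: center (-1/2, -2/27), radius 1/540; u4: center (-107/216, -19/216), radius 1/486; u5: center (-109/240, 1/12), radius 1/600

Below w4, radii multiply path by path; the u-disk centers shift.
input u3: composing its 3 substitution steps yields center (-1/2, -2/27), radius 1/540
input u4: composing its 3 substitution steps yields center (-107/216, -19/216), radius 1/486
input u5: composing its 3 substitution steps yields center (-109/240, 1/12), radius 1/600
input u2: composing its 3 substitution steps yields center (-37/80, 3/40), radius 1/540
input u1: composing its 1 substitution step yields center (1/2, -1/2), radius 1/8


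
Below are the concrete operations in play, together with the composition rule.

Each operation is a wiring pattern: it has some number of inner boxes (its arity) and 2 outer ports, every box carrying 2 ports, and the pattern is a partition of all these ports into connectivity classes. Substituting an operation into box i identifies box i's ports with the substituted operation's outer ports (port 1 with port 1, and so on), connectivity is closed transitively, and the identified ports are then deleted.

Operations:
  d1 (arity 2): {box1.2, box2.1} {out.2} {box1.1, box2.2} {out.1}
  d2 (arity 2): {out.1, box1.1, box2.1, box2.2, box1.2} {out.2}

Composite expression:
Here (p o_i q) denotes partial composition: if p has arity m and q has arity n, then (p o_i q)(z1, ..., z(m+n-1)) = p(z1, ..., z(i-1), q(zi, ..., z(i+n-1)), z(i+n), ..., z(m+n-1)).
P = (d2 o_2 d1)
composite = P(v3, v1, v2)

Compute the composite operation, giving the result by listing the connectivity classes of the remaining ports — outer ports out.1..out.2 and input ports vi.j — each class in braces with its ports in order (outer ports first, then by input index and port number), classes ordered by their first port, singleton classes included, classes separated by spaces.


{out.1, v3.1, v3.2} {out.2} {v1.1, v2.2} {v1.2, v2.1}

After gluing at d2, chains via deleted ports link the v-ports.
composing d1 on (v1, v2), with out.j its own outer ports: {out.1} {out.2} {v1.1, v2.2} {v1.2, v2.1}
composing d2 on (v3, v1, v2), with out.j its own outer ports: {out.1, v3.1, v3.2} {out.2} {v1.1, v2.2} {v1.2, v2.1}


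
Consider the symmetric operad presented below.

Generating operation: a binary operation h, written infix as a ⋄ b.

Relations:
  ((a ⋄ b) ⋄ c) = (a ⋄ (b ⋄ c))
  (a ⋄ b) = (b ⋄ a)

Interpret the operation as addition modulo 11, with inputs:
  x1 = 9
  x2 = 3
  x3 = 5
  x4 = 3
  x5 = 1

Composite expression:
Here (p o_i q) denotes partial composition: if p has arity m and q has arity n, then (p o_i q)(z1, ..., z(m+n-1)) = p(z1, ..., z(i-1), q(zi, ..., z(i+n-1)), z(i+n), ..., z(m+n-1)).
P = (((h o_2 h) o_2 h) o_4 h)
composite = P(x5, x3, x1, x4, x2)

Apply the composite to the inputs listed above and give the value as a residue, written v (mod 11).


10 (mod 11)

(x3 ⋄ x1) = 3
(x4 ⋄ x2) = 6
((x3 ⋄ x1) ⋄ (x4 ⋄ x2)) = 9
(x5 ⋄ ((x3 ⋄ x1) ⋄ (x4 ⋄ x2))) = 10


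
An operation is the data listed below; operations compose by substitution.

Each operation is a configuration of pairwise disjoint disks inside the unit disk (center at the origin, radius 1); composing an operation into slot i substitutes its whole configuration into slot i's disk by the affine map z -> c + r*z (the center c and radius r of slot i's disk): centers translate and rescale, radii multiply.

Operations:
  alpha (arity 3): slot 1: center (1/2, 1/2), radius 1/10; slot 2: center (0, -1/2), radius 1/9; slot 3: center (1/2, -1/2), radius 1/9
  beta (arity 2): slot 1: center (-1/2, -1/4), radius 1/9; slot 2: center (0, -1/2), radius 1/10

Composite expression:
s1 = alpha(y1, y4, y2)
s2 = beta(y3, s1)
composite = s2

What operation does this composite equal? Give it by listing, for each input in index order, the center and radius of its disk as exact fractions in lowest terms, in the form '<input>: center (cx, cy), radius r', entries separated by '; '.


y1: center (1/20, -9/20), radius 1/100; y2: center (1/20, -11/20), radius 1/90; y3: center (-1/2, -1/4), radius 1/9; y4: center (0, -11/20), radius 1/90

Each y-disk chains the slot maps above it in beta; radii multiply.
tracing y3 down its 1-map path: center (-1/2, -1/4), radius 1/9
tracing y1 down its 2-map path: center (1/20, -9/20), radius 1/100
tracing y4 down its 2-map path: center (0, -11/20), radius 1/90
tracing y2 down its 2-map path: center (1/20, -11/20), radius 1/90


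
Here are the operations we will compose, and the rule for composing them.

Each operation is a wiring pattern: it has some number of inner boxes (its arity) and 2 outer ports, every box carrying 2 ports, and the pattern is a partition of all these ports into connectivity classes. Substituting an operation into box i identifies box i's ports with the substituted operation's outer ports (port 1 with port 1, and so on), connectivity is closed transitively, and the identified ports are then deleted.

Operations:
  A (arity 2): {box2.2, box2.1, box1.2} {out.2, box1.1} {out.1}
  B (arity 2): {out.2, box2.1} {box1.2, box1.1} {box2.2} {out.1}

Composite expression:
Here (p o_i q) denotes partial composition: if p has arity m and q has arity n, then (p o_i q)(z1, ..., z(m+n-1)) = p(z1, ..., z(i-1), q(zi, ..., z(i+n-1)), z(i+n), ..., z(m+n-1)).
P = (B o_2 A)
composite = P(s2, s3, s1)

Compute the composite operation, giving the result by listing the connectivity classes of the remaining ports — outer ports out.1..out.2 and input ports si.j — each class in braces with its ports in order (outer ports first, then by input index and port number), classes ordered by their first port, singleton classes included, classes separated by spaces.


{out.1} {out.2} {s1.1, s1.2, s3.2} {s2.1, s2.2} {s3.1}


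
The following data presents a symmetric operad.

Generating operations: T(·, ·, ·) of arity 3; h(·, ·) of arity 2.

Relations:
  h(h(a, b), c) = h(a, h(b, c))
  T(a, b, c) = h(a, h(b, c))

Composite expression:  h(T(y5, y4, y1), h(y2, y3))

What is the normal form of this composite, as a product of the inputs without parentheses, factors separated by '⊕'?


y5 ⊕ y4 ⊕ y1 ⊕ y2 ⊕ y3

Key point: h is associative — brackets drop, the y-order remains.
T(y5, y4, y1) reduces to y5 ⊕ y4 ⊕ y1
h(y2, y3) reduces to y2 ⊕ y3
h(T(y5, y4, y1), h(y2, y3)) reduces to y5 ⊕ y4 ⊕ y1 ⊕ y2 ⊕ y3


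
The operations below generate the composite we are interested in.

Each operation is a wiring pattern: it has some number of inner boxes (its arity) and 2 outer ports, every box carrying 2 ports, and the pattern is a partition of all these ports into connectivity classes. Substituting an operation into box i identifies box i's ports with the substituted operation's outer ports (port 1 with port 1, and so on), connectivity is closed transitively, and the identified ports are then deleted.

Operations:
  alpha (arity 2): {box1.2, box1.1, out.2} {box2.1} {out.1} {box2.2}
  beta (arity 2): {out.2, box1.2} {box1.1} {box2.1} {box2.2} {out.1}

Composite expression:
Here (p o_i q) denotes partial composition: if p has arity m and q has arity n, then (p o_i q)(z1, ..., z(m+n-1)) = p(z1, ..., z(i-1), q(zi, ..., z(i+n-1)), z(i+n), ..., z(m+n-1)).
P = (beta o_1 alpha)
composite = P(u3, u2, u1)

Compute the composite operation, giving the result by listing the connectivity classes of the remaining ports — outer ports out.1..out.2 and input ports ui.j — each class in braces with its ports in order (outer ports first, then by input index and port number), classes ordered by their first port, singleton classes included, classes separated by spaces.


{out.1} {out.2, u3.1, u3.2} {u1.1} {u1.2} {u2.1} {u2.2}

Reachability decides: close wires over beta-identified ports.
through alpha, on inputs (u3, u2): {out.1} {out.2, u3.1, u3.2} {u2.1} {u2.2} (out.j = stage outer ports)
through beta, on inputs (u3, u2, u1): {out.1} {out.2, u3.1, u3.2} {u1.1} {u1.2} {u2.1} {u2.2} (out.j = stage outer ports)


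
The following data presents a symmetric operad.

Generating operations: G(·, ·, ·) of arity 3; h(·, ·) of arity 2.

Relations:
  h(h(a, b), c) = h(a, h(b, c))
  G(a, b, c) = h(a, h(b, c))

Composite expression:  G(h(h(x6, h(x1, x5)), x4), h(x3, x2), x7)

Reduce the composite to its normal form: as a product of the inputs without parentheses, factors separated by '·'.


x6 · x1 · x5 · x4 · x3 · x2 · x7

Key point: G is associative — brackets drop, the x-order remains.
h(x1, x5) unparenthesizes to x1 · x5
h(x6, h(x1, x5)) unparenthesizes to x6 · x1 · x5
h(h(x6, h(x1, x5)), x4) unparenthesizes to x6 · x1 · x5 · x4
h(x3, x2) unparenthesizes to x3 · x2
G(h(h(x6, h(x1, x5)), x4), h(x3, x2), x7) unparenthesizes to x6 · x1 · x5 · x4 · x3 · x2 · x7


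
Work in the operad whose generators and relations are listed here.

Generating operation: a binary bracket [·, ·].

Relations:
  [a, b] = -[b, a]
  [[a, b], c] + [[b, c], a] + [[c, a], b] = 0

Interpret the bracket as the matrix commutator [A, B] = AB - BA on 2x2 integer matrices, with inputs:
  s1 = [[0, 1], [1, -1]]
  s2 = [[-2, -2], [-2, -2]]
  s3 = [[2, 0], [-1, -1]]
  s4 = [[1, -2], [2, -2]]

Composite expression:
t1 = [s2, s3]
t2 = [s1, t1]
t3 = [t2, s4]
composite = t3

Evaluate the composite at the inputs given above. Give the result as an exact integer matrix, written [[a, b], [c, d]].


[s2, s3] = [[2, 6], [-6, -2]]
[s1, [s2, s3]] = [[-12, 2], [10, 12]]
[[s1, [s2, s3]], s4] = [[24, 42], [78, -24]]

[[24, 42], [78, -24]]


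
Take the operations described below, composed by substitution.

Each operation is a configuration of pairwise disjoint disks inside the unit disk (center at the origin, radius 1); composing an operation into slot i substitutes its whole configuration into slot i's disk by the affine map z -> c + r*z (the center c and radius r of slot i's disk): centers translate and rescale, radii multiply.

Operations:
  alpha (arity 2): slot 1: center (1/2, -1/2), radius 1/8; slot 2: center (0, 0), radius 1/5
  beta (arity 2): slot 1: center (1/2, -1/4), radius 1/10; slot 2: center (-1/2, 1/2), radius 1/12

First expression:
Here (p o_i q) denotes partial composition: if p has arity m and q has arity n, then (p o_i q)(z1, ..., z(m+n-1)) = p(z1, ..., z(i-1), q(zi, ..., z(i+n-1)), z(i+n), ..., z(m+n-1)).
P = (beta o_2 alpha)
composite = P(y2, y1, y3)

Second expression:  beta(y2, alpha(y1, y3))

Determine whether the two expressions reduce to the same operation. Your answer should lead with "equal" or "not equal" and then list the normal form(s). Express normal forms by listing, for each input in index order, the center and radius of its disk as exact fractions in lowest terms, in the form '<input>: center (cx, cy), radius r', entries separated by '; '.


equal; both compose to y1: center (-11/24, 11/24), radius 1/96; y2: center (1/2, -1/4), radius 1/10; y3: center (-1/2, 1/2), radius 1/60

In normal form, the first expression is y1: center (-11/24, 11/24), radius 1/96; y2: center (1/2, -1/4), radius 1/10; y3: center (-1/2, 1/2), radius 1/60
In normal form, the second expression is y1: center (-11/24, 11/24), radius 1/96; y2: center (1/2, -1/4), radius 1/10; y3: center (-1/2, 1/2), radius 1/60
Same normal form: equal.


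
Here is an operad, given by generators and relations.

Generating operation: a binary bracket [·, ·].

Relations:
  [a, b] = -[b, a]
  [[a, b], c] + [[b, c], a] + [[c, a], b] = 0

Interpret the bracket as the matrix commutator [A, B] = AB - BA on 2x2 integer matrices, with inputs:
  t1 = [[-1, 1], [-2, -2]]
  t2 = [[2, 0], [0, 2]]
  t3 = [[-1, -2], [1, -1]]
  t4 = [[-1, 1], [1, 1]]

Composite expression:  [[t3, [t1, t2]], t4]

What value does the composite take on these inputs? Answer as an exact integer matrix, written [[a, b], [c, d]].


[[0, 0], [0, 0]]


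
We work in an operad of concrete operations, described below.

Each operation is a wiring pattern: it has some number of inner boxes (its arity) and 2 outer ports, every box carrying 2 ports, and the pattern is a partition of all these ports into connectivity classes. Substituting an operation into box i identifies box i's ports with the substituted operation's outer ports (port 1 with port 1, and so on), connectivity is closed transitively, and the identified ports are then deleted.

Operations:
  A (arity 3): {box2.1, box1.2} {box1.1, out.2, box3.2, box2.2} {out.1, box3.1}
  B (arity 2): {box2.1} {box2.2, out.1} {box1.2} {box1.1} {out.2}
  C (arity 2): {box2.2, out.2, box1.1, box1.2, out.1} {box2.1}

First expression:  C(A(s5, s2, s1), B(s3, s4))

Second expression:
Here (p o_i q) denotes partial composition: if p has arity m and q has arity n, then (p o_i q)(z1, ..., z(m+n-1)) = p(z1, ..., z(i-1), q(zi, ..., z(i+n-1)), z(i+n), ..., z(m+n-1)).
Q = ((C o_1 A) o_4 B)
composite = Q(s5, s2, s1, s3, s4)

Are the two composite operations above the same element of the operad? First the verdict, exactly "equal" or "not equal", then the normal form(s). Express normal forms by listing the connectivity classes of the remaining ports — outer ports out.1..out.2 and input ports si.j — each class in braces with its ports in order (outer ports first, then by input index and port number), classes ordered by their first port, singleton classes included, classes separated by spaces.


The first expression, normalized: {out.1, out.2, s1.1, s1.2, s2.2, s5.1} {s2.1, s5.2} {s3.1} {s3.2} {s4.1} {s4.2}
The second expression, normalized: {out.1, out.2, s1.1, s1.2, s2.2, s5.1} {s2.1, s5.2} {s3.1} {s3.2} {s4.1} {s4.2}
One common form — equal.

equal; the common form is {out.1, out.2, s1.1, s1.2, s2.2, s5.1} {s2.1, s5.2} {s3.1} {s3.2} {s4.1} {s4.2}


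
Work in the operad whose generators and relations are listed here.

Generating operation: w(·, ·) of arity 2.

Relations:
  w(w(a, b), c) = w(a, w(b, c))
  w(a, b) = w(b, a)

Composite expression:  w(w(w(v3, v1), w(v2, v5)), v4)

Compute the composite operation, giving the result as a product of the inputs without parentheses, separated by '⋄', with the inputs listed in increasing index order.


v1 ⋄ v2 ⋄ v3 ⋄ v4 ⋄ v5

Both nesting and order wash out for w; what remains is which v's occur.
w(v3, v1) unparenthesizes to v3 ⋄ v1
w(v2, v5) unparenthesizes to v2 ⋄ v5
w(w(v3, v1), w(v2, v5)) unparenthesizes to v3 ⋄ v1 ⋄ v2 ⋄ v5
w(w(w(v3, v1), w(v2, v5)), v4) unparenthesizes to v3 ⋄ v1 ⋄ v2 ⋄ v5 ⋄ v4
the factors in increasing index order: v1 ⋄ v2 ⋄ v3 ⋄ v4 ⋄ v5


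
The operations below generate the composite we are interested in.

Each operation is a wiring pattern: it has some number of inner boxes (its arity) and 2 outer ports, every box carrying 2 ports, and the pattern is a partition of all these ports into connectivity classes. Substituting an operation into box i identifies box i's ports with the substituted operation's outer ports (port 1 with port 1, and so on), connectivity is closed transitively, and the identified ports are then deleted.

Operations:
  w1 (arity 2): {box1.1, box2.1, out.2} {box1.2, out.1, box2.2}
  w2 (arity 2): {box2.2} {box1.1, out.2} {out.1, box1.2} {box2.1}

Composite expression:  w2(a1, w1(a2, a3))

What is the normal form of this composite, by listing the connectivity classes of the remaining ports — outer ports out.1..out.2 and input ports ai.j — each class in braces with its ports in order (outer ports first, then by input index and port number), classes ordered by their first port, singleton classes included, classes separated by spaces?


{out.1, a1.2} {out.2, a1.1} {a2.1, a3.1} {a2.2, a3.2}

Connectivity passes through glued w2-boundaries; trace each wire chain.
after w1, the pattern on (a2, a3) reads {out.1, a2.2, a3.2} {out.2, a2.1, a3.1} (out.j = its outer ports)
after w2, the pattern on (a1, a2, a3) reads {out.1, a1.2} {out.2, a1.1} {a2.1, a3.1} {a2.2, a3.2} (out.j = its outer ports)


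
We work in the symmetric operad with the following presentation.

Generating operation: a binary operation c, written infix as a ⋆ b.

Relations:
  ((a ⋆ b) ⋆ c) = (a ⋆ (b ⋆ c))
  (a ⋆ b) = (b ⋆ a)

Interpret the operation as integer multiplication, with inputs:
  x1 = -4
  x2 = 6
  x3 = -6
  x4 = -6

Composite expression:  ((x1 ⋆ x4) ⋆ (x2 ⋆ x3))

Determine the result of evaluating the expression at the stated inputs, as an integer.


-864


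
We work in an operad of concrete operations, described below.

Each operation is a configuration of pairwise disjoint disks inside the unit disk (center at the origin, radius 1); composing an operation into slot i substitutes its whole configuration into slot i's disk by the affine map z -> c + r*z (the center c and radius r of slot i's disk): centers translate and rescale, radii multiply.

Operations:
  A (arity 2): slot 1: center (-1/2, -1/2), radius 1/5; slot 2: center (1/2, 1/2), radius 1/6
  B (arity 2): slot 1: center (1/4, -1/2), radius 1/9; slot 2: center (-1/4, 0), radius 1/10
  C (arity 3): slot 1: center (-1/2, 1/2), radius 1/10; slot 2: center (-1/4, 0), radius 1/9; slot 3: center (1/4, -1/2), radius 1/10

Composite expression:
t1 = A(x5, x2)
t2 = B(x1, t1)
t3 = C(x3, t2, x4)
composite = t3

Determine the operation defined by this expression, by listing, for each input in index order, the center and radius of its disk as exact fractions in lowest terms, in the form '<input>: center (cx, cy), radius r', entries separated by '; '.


x1: center (-2/9, -1/18), radius 1/81; x2: center (-49/180, 1/180), radius 1/540; x3: center (-1/2, 1/2), radius 1/10; x4: center (1/4, -1/2), radius 1/10; x5: center (-17/60, -1/180), radius 1/450

Follow each x-input down from C: c' goes to c + r*c', radius to r*r'.
tracing x3 down its 1-map path: center (-1/2, 1/2), radius 1/10
tracing x1 down its 2-map path: center (-2/9, -1/18), radius 1/81
tracing x5 down its 3-map path: center (-17/60, -1/180), radius 1/450
tracing x2 down its 3-map path: center (-49/180, 1/180), radius 1/540
tracing x4 down its 1-map path: center (1/4, -1/2), radius 1/10


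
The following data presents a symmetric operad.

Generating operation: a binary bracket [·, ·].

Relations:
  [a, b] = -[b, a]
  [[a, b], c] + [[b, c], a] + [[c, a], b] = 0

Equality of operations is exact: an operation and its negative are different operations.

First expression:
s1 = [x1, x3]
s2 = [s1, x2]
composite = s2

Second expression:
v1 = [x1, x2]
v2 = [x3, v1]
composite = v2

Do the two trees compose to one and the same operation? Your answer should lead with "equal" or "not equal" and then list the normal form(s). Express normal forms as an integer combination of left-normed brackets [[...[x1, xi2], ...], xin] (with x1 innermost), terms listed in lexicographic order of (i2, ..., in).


not equal: they reduce to [[x1, x3], x2] and -[[x1, x2], x3]

Normal form of the first expression: [[x1, x3], x2]
Normal form of the second expression: -[[x1, x2], x3]
The forms do not match — not equal.


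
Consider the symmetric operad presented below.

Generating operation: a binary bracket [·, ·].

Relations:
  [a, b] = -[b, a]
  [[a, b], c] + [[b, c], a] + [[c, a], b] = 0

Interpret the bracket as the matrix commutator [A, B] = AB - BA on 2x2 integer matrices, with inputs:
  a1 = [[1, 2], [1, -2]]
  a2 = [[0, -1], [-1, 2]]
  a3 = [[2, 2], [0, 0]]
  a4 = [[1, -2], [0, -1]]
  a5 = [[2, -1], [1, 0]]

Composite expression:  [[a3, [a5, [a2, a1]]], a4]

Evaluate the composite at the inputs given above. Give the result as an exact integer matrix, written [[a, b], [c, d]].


[a2, a1] = [[1, -1], [-1, -1]]
[a5, [a2, a1]] = [[2, 0], [4, -2]]
[a3, [a5, [a2, a1]]] = [[8, -8], [-8, -8]]
[[a3, [a5, [a2, a1]]], a4] = [[-16, -16], [-16, 16]]

[[-16, -16], [-16, 16]]


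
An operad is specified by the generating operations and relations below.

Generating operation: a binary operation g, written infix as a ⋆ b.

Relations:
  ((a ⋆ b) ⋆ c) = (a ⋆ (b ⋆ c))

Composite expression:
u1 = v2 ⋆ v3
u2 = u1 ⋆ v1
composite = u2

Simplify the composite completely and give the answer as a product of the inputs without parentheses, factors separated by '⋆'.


v2 ⋆ v3 ⋆ v1

The g-tree's shape is irrelevant; the v-reading-order decides.
(v2 ⋆ v3) collapses to v2 ⋆ v3
((v2 ⋆ v3) ⋆ v1) collapses to v2 ⋆ v3 ⋆ v1


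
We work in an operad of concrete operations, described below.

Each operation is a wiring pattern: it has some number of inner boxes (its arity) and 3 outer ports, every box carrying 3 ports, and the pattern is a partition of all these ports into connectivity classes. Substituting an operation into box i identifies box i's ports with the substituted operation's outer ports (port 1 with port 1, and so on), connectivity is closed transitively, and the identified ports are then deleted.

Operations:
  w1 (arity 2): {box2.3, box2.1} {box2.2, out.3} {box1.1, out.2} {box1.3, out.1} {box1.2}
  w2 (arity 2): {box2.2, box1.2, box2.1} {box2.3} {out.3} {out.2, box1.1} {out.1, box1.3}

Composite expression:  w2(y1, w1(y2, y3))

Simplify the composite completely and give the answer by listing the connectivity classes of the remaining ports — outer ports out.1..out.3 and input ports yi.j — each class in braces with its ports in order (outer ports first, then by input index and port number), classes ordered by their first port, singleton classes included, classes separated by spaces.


{out.1, y1.3} {out.2, y1.1} {out.3} {y1.2, y2.1, y2.3} {y2.2} {y3.1, y3.3} {y3.2}

After gluing at w2, chains via deleted ports link the y-ports.
the subtree at w1 composes to {out.1, y2.3} {out.2, y2.1} {out.3, y3.2} {y2.2} {y3.1, y3.3} on (y2, y3); out.j = own outer ports
the subtree at w2 composes to {out.1, y1.3} {out.2, y1.1} {out.3} {y1.2, y2.1, y2.3} {y2.2} {y3.1, y3.3} {y3.2} on (y1, y2, y3); out.j = own outer ports


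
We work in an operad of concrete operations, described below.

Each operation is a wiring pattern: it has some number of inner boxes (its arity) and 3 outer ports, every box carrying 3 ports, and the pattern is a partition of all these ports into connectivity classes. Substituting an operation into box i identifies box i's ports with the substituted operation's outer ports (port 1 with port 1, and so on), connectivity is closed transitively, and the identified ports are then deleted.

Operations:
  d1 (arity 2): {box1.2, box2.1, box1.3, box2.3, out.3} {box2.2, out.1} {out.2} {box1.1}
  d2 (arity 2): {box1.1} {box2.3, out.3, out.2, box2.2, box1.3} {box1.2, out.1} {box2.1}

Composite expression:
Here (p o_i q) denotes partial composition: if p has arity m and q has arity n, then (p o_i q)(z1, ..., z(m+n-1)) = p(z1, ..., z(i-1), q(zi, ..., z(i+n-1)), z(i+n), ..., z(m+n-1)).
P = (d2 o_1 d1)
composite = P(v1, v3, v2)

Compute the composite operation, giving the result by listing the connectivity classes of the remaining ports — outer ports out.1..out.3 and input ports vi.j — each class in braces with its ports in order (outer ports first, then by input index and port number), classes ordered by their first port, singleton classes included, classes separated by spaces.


Two ports join when wires chain via d2-identified ports.
through d1, on inputs (v1, v3): {out.1, v3.2} {out.2} {out.3, v1.2, v1.3, v3.1, v3.3} {v1.1} (out.j = stage outer ports)
through d2, on inputs (v1, v3, v2): {out.1} {out.2, out.3, v1.2, v1.3, v2.2, v2.3, v3.1, v3.3} {v1.1} {v2.1} {v3.2} (out.j = stage outer ports)

{out.1} {out.2, out.3, v1.2, v1.3, v2.2, v2.3, v3.1, v3.3} {v1.1} {v2.1} {v3.2}


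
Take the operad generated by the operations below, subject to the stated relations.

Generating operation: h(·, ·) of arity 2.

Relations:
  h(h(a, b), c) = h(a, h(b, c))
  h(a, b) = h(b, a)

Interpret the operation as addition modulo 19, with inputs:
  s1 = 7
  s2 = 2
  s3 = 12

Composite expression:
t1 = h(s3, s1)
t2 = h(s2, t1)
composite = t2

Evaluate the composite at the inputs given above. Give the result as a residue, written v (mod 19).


2 (mod 19)

h(s3, s1) = 0
h(s2, h(s3, s1)) = 2


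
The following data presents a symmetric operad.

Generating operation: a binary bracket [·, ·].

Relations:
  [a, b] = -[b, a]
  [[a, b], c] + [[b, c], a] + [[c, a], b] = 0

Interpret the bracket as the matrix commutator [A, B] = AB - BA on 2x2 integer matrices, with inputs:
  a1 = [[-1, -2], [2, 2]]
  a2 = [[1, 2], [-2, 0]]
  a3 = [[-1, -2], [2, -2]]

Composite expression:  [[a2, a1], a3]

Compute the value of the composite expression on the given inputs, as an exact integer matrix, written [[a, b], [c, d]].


[[16, -4], [4, -16]]

[a2, a1] = [[0, 4], [4, 0]]
[[a2, a1], a3] = [[16, -4], [4, -16]]


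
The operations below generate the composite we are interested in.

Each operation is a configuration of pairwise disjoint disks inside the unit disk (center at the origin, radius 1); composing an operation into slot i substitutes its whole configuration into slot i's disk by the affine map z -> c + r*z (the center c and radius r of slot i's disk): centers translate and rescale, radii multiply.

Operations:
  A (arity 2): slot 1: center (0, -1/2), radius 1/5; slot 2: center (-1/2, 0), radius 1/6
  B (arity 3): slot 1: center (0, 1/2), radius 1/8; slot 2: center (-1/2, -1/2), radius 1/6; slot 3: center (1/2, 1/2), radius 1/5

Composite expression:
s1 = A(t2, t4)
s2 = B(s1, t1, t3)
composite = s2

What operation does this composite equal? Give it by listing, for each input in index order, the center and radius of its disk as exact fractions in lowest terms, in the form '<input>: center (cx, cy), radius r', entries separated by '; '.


t1: center (-1/2, -1/2), radius 1/6; t2: center (0, 7/16), radius 1/40; t3: center (1/2, 1/2), radius 1/5; t4: center (-1/16, 1/2), radius 1/48

Below B, radii multiply path by path; the t-disk centers shift.
t2 passes through 2 substitutions, ending at center (0, 7/16), radius 1/40
t4 passes through 2 substitutions, ending at center (-1/16, 1/2), radius 1/48
t1 passes through 1 substitution, ending at center (-1/2, -1/2), radius 1/6
t3 passes through 1 substitution, ending at center (1/2, 1/2), radius 1/5


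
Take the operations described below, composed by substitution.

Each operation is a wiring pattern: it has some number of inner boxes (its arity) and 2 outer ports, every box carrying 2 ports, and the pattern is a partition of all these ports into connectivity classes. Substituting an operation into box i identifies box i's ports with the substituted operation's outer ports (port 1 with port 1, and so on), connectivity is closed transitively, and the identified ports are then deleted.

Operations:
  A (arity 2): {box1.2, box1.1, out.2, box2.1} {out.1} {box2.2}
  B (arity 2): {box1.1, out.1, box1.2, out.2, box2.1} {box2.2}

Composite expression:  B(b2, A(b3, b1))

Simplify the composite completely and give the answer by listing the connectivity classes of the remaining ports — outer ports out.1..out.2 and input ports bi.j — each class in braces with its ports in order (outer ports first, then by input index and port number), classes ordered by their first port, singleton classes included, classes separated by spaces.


Treat the ports identified at B as solder joints: merge, then drop.
stage A: inputs (b3, b1), connectivity {out.1} {out.2, b1.1, b3.1, b3.2} {b1.2}, out.j its boundary
stage B: inputs (b2, b3, b1), connectivity {out.1, out.2, b2.1, b2.2} {b1.1, b3.1, b3.2} {b1.2}, out.j its boundary

{out.1, out.2, b2.1, b2.2} {b1.1, b3.1, b3.2} {b1.2}


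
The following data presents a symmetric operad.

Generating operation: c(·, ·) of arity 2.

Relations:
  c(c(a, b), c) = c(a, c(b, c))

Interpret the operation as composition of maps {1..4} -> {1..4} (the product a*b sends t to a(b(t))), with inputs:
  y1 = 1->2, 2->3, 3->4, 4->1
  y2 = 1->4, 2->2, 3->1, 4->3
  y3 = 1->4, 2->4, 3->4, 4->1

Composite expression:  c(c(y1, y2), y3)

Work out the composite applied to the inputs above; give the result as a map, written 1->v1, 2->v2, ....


1->4, 2->4, 3->4, 4->1

c(y1, y2) = 1->1, 2->3, 3->2, 4->4
c(c(y1, y2), y3) = 1->4, 2->4, 3->4, 4->1


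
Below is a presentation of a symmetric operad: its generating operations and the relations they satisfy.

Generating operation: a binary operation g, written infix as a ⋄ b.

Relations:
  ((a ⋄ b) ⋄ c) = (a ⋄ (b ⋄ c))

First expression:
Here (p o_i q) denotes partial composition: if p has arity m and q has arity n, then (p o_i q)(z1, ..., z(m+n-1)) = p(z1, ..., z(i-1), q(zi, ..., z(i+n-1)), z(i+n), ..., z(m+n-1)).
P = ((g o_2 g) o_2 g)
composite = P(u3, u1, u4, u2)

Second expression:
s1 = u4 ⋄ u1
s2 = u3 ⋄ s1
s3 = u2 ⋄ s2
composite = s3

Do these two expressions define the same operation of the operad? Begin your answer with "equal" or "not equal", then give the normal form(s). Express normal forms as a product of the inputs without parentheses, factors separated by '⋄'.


not equal; the first gives u3 ⋄ u1 ⋄ u4 ⋄ u2 and the second u2 ⋄ u3 ⋄ u4 ⋄ u1

In normal form, the first expression is u3 ⋄ u1 ⋄ u4 ⋄ u2
In normal form, the second expression is u2 ⋄ u3 ⋄ u4 ⋄ u1
No match — not equal.


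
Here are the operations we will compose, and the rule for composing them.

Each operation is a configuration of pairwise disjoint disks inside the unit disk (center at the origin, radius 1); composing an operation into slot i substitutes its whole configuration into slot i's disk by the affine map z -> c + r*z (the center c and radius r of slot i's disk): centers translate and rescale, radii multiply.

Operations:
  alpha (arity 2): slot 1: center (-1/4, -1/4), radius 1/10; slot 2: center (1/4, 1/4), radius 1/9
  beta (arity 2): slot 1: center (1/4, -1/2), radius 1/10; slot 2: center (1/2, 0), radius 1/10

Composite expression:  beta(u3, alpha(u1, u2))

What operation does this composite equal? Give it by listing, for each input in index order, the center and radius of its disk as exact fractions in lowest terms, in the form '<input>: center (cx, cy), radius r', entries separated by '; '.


u1: center (19/40, -1/40), radius 1/100; u2: center (21/40, 1/40), radius 1/90; u3: center (1/4, -1/2), radius 1/10


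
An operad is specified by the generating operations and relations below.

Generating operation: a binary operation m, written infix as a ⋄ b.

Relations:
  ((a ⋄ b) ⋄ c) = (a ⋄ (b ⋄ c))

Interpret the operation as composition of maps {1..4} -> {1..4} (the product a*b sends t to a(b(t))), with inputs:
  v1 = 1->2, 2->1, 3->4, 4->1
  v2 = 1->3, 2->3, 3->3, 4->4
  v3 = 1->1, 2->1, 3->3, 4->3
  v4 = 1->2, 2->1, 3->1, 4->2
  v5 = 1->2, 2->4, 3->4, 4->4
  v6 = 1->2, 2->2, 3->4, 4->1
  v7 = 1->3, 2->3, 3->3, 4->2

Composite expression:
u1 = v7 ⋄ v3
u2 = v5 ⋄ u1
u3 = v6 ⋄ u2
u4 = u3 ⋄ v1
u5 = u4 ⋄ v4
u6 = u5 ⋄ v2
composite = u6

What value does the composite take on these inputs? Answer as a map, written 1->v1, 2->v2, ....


1->1, 2->1, 3->1, 4->1


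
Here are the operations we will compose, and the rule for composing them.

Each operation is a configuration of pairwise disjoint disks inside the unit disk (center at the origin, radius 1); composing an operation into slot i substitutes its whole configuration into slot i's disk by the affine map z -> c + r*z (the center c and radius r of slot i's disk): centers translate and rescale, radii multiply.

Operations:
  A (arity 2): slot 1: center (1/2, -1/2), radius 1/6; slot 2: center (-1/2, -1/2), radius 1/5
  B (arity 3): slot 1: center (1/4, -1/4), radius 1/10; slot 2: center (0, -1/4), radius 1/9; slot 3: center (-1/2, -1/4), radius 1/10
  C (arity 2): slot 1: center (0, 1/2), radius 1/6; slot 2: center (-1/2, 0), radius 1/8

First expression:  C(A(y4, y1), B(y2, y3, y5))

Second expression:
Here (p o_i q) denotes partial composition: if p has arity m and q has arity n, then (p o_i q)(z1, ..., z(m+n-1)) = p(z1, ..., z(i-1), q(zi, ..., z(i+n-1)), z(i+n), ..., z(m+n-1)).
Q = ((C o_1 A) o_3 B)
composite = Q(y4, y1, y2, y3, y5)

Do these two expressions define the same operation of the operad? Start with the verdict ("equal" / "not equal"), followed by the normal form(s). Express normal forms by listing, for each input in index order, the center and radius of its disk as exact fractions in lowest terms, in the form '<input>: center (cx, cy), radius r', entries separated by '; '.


The first expression, normalized: y1: center (-1/12, 5/12), radius 1/30; y2: center (-15/32, -1/32), radius 1/80; y3: center (-1/2, -1/32), radius 1/72; y4: center (1/12, 5/12), radius 1/36; y5: center (-9/16, -1/32), radius 1/80
The second expression, normalized: y1: center (-1/12, 5/12), radius 1/30; y2: center (-15/32, -1/32), radius 1/80; y3: center (-1/2, -1/32), radius 1/72; y4: center (1/12, 5/12), radius 1/36; y5: center (-9/16, -1/32), radius 1/80
The forms coincide; equal.

equal: each reduces to y1: center (-1/12, 5/12), radius 1/30; y2: center (-15/32, -1/32), radius 1/80; y3: center (-1/2, -1/32), radius 1/72; y4: center (1/12, 5/12), radius 1/36; y5: center (-9/16, -1/32), radius 1/80


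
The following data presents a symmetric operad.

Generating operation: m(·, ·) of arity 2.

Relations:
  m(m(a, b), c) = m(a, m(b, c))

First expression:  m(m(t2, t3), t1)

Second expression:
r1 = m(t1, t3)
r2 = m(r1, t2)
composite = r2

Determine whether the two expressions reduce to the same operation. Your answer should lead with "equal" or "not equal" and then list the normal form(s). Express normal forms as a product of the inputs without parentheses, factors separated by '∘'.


Normal form of the first expression: t2 ∘ t3 ∘ t1
Normal form of the second expression: t1 ∘ t3 ∘ t2
No match — not equal.

not equal: they reduce to t2 ∘ t3 ∘ t1 and t1 ∘ t3 ∘ t2


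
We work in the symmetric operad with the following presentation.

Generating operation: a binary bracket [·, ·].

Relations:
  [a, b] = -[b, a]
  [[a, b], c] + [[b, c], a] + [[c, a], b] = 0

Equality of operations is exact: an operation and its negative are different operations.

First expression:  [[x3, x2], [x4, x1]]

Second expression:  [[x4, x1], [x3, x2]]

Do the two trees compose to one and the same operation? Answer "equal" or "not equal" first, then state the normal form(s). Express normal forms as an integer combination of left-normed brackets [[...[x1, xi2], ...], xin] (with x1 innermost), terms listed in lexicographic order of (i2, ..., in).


The first expression reduces to -[[[x1, x4], x2], x3] + [[[x1, x4], x3], x2]
The second expression reduces to [[[x1, x4], x2], x3] - [[[x1, x4], x3], x2]
The forms do not match — not equal.

not equal; first: -[[[x1, x4], x2], x3] + [[[x1, x4], x3], x2]; second: [[[x1, x4], x2], x3] - [[[x1, x4], x3], x2]


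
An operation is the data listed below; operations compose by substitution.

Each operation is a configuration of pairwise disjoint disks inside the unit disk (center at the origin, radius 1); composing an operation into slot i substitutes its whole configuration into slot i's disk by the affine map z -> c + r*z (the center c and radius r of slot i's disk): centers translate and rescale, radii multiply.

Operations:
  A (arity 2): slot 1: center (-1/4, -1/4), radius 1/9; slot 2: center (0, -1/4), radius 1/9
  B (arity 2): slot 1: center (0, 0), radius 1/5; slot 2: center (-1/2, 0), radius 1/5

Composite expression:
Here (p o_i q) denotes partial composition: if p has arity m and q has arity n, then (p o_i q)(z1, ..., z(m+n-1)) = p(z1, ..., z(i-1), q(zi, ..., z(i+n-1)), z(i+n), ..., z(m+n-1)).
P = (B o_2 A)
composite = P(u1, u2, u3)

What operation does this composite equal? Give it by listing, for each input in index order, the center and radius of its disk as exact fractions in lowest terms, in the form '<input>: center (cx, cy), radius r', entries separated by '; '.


u1: center (0, 0), radius 1/5; u2: center (-11/20, -1/20), radius 1/45; u3: center (-1/2, -1/20), radius 1/45

Below B, radii multiply path by path; the u-disk centers shift.
u1 passes through 1 substitution, ending at center (0, 0), radius 1/5
u2 passes through 2 substitutions, ending at center (-11/20, -1/20), radius 1/45
u3 passes through 2 substitutions, ending at center (-1/2, -1/20), radius 1/45
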